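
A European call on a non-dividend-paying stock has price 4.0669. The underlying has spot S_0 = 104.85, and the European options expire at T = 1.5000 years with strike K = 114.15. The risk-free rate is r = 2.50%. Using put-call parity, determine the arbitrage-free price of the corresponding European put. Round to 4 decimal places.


Put-call parity: C - P = S_0 * exp(-qT) - K * exp(-rT).
S_0 * exp(-qT) = 104.8500 * 1.00000000 = 104.85000000
K * exp(-rT) = 114.1500 * 0.96319442 = 109.94864278
P = C - S*exp(-qT) + K*exp(-rT)
P = 4.0669 - 104.85000000 + 109.94864278 = 9.1655

Answer: Put price = 9.1655


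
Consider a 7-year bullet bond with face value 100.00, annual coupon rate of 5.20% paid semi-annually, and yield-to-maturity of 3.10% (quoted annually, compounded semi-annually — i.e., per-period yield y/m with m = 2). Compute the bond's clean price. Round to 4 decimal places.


Answer: Price = 113.1236

Derivation:
Coupon per period c = face * coupon_rate / m = 2.600000
Periods per year m = 2; per-period yield y/m = 0.015500
Number of cashflows N = 14
Cashflows (t years, CF_t, discount factor 1/(1+y/m)^(m*t), PV):
  t = 0.5000: CF_t = 2.600000, DF = 0.984737, PV = 2.560315
  t = 1.0000: CF_t = 2.600000, DF = 0.969706, PV = 2.521236
  t = 1.5000: CF_t = 2.600000, DF = 0.954905, PV = 2.482753
  t = 2.0000: CF_t = 2.600000, DF = 0.940330, PV = 2.444858
  t = 2.5000: CF_t = 2.600000, DF = 0.925977, PV = 2.407541
  t = 3.0000: CF_t = 2.600000, DF = 0.911844, PV = 2.370794
  t = 3.5000: CF_t = 2.600000, DF = 0.897926, PV = 2.334607
  t = 4.0000: CF_t = 2.600000, DF = 0.884220, PV = 2.298973
  t = 4.5000: CF_t = 2.600000, DF = 0.870724, PV = 2.263883
  t = 5.0000: CF_t = 2.600000, DF = 0.857434, PV = 2.229329
  t = 5.5000: CF_t = 2.600000, DF = 0.844347, PV = 2.195301
  t = 6.0000: CF_t = 2.600000, DF = 0.831459, PV = 2.161794
  t = 6.5000: CF_t = 2.600000, DF = 0.818768, PV = 2.128797
  t = 7.0000: CF_t = 102.600000, DF = 0.806271, PV = 82.723399
Price P = sum_t PV_t = 113.123581


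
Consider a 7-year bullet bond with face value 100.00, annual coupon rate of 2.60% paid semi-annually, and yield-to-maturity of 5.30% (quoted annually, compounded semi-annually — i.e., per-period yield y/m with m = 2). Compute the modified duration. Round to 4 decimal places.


Coupon per period c = face * coupon_rate / m = 1.300000
Periods per year m = 2; per-period yield y/m = 0.026500
Number of cashflows N = 14
Cashflows (t years, CF_t, discount factor 1/(1+y/m)^(m*t), PV):
  t = 0.5000: CF_t = 1.300000, DF = 0.974184, PV = 1.266439
  t = 1.0000: CF_t = 1.300000, DF = 0.949035, PV = 1.233745
  t = 1.5000: CF_t = 1.300000, DF = 0.924535, PV = 1.201895
  t = 2.0000: CF_t = 1.300000, DF = 0.900667, PV = 1.170867
  t = 2.5000: CF_t = 1.300000, DF = 0.877415, PV = 1.140640
  t = 3.0000: CF_t = 1.300000, DF = 0.854764, PV = 1.111193
  t = 3.5000: CF_t = 1.300000, DF = 0.832698, PV = 1.082507
  t = 4.0000: CF_t = 1.300000, DF = 0.811201, PV = 1.054561
  t = 4.5000: CF_t = 1.300000, DF = 0.790259, PV = 1.027337
  t = 5.0000: CF_t = 1.300000, DF = 0.769858, PV = 1.000815
  t = 5.5000: CF_t = 1.300000, DF = 0.749983, PV = 0.974978
  t = 6.0000: CF_t = 1.300000, DF = 0.730622, PV = 0.949808
  t = 6.5000: CF_t = 1.300000, DF = 0.711760, PV = 0.925288
  t = 7.0000: CF_t = 101.300000, DF = 0.693385, PV = 70.239934
Price P = sum_t PV_t = 84.380007
First compute Macaulay numerator sum_t t * PV_t:
  t * PV_t at t = 0.5000: 0.633220
  t * PV_t at t = 1.0000: 1.233745
  t * PV_t at t = 1.5000: 1.802842
  t * PV_t at t = 2.0000: 2.341734
  t * PV_t at t = 2.5000: 2.851600
  t * PV_t at t = 3.0000: 3.333580
  t * PV_t at t = 3.5000: 3.788774
  t * PV_t at t = 4.0000: 4.218244
  t * PV_t at t = 4.5000: 4.623015
  t * PV_t at t = 5.0000: 5.004075
  t * PV_t at t = 5.5000: 5.362380
  t * PV_t at t = 6.0000: 5.698849
  t * PV_t at t = 6.5000: 6.014372
  t * PV_t at t = 7.0000: 491.679536
Macaulay duration D = 538.585967 / 84.380007 = 6.382862
Modified duration = D / (1 + y/m) = 6.382862 / (1 + 0.026500) = 6.218083

Answer: Modified duration = 6.2181


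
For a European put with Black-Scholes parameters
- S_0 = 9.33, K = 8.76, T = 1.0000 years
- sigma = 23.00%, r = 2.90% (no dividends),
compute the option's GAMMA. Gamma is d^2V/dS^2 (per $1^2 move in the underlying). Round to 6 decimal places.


d1 = 0.5151700431; d2 = 0.2851700431
phi(d1) = 0.3493648037; exp(-qT) = 1.0000000000; exp(-rT) = 0.9714164645
Gamma = exp(-qT) * phi(d1) / (S * sigma * sqrt(T)) = 1.0000000000 * 0.3493648037 / (9.3300 * 0.2300 * 1.0000000000) = 0.162806

Answer: Gamma = 0.162806


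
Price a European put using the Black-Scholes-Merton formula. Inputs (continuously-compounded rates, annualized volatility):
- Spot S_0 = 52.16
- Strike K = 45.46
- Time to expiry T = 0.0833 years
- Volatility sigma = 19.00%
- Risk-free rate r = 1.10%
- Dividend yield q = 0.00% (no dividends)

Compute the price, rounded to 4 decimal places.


d1 = (ln(S/K) + (r - q + 0.5*sigma^2) * T) / (sigma * sqrt(T)) = 2.55123706
d2 = d1 - sigma * sqrt(T) = 2.49639975
exp(-rT) = 0.99908412; exp(-qT) = 1.00000000
P = K * exp(-rT) * N(-d2) - S_0 * exp(-qT) * N(-d1)
N(-d1) = 0.00536706; N(-d2) = 0.00627306
P = 45.4600 * 0.99908412 * 0.00627306 - 52.1600 * 1.00000000 * 0.00536706 = 0.0050

Answer: Price = 0.0050


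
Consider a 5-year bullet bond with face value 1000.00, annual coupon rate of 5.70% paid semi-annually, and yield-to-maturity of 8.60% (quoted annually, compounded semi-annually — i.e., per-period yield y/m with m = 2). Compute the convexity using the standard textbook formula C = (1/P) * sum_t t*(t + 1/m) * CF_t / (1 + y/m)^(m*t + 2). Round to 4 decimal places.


Answer: Convexity = 21.1289

Derivation:
Coupon per period c = face * coupon_rate / m = 28.500000
Periods per year m = 2; per-period yield y/m = 0.043000
Number of cashflows N = 10
Cashflows (t years, CF_t, discount factor 1/(1+y/m)^(m*t), PV):
  t = 0.5000: CF_t = 28.500000, DF = 0.958773, PV = 27.325024
  t = 1.0000: CF_t = 28.500000, DF = 0.919245, PV = 26.198489
  t = 1.5000: CF_t = 28.500000, DF = 0.881347, PV = 25.118398
  t = 2.0000: CF_t = 28.500000, DF = 0.845012, PV = 24.082836
  t = 2.5000: CF_t = 28.500000, DF = 0.810174, PV = 23.089967
  t = 3.0000: CF_t = 28.500000, DF = 0.776773, PV = 22.138032
  t = 3.5000: CF_t = 28.500000, DF = 0.744749, PV = 21.225342
  t = 4.0000: CF_t = 28.500000, DF = 0.714045, PV = 20.350280
  t = 4.5000: CF_t = 28.500000, DF = 0.684607, PV = 19.511295
  t = 5.0000: CF_t = 1028.500000, DF = 0.656382, PV = 675.089280
Price P = sum_t PV_t = 884.128943
Convexity numerator sum_t t*(t + 1/m) * CF_t / (1+y/m)^(m*t + 2):
  t = 0.5000: term = 12.559199
  t = 1.0000: term = 36.124254
  t = 1.5000: term = 69.269902
  t = 2.0000: term = 110.690160
  t = 2.5000: term = 159.190067
  t = 3.0000: term = 213.677942
  t = 3.5000: term = 273.158123
  t = 4.0000: term = 336.724162
  t = 4.5000: term = 403.552447
  t = 5.0000: term = 17065.746443
Convexity = (1/P) * sum = 18680.692698 / 884.128943 = 21.128923


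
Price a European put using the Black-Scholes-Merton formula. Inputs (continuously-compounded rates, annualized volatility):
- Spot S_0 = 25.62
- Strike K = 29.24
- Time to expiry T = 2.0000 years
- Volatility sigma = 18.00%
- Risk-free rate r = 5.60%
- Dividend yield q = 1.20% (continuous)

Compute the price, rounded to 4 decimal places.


Answer: Price = 3.1938

Derivation:
d1 = (ln(S/K) + (r - q + 0.5*sigma^2) * T) / (sigma * sqrt(T)) = -0.04621469
d2 = d1 - sigma * sqrt(T) = -0.30077313
exp(-rT) = 0.89404426; exp(-qT) = 0.97628571
P = K * exp(-rT) * N(-d2) - S_0 * exp(-qT) * N(-d1)
N(-d1) = 0.51843043; N(-d2) = 0.61820625
P = 29.2400 * 0.89404426 * 0.61820625 - 25.6200 * 0.97628571 * 0.51843043 = 3.1938


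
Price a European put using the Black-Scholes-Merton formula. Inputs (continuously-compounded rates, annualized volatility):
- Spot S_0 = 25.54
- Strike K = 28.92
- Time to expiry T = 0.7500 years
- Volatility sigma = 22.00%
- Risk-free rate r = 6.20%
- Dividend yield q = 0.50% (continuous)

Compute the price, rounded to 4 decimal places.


d1 = (ln(S/K) + (r - q + 0.5*sigma^2) * T) / (sigma * sqrt(T)) = -0.33269834
d2 = d1 - sigma * sqrt(T) = -0.52322393
exp(-rT) = 0.95456456; exp(-qT) = 0.99625702
P = K * exp(-rT) * N(-d2) - S_0 * exp(-qT) * N(-d1)
N(-d1) = 0.63031900; N(-d2) = 0.69959078
P = 28.9200 * 0.95456456 * 0.69959078 - 25.5400 * 0.99625702 * 0.63031900 = 3.2748

Answer: Price = 3.2748


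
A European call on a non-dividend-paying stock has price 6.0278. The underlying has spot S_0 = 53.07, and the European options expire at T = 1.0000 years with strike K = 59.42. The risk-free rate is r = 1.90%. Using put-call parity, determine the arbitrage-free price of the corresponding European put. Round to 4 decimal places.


Put-call parity: C - P = S_0 * exp(-qT) - K * exp(-rT).
S_0 * exp(-qT) = 53.0700 * 1.00000000 = 53.07000000
K * exp(-rT) = 59.4200 * 0.98117936 = 58.30167770
P = C - S*exp(-qT) + K*exp(-rT)
P = 6.0278 - 53.07000000 + 58.30167770 = 11.2595

Answer: Put price = 11.2595


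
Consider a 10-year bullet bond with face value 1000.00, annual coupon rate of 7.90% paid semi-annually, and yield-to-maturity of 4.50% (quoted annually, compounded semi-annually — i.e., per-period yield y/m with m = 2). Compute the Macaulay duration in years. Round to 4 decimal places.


Coupon per period c = face * coupon_rate / m = 39.500000
Periods per year m = 2; per-period yield y/m = 0.022500
Number of cashflows N = 20
Cashflows (t years, CF_t, discount factor 1/(1+y/m)^(m*t), PV):
  t = 0.5000: CF_t = 39.500000, DF = 0.977995, PV = 38.630807
  t = 1.0000: CF_t = 39.500000, DF = 0.956474, PV = 37.780740
  t = 1.5000: CF_t = 39.500000, DF = 0.935427, PV = 36.949379
  t = 2.0000: CF_t = 39.500000, DF = 0.914843, PV = 36.136312
  t = 2.5000: CF_t = 39.500000, DF = 0.894712, PV = 35.341137
  t = 3.0000: CF_t = 39.500000, DF = 0.875024, PV = 34.563459
  t = 3.5000: CF_t = 39.500000, DF = 0.855769, PV = 33.802894
  t = 4.0000: CF_t = 39.500000, DF = 0.836938, PV = 33.059065
  t = 4.5000: CF_t = 39.500000, DF = 0.818522, PV = 32.331604
  t = 5.0000: CF_t = 39.500000, DF = 0.800510, PV = 31.620150
  t = 5.5000: CF_t = 39.500000, DF = 0.782895, PV = 30.924352
  t = 6.0000: CF_t = 39.500000, DF = 0.765667, PV = 30.243865
  t = 6.5000: CF_t = 39.500000, DF = 0.748819, PV = 29.578352
  t = 7.0000: CF_t = 39.500000, DF = 0.732341, PV = 28.927484
  t = 7.5000: CF_t = 39.500000, DF = 0.716226, PV = 28.290938
  t = 8.0000: CF_t = 39.500000, DF = 0.700466, PV = 27.668399
  t = 8.5000: CF_t = 39.500000, DF = 0.685052, PV = 27.059559
  t = 9.0000: CF_t = 39.500000, DF = 0.669978, PV = 26.464116
  t = 9.5000: CF_t = 39.500000, DF = 0.655235, PV = 25.881776
  t = 10.0000: CF_t = 1039.500000, DF = 0.640816, PV = 666.128722
Price P = sum_t PV_t = 1271.383110
Macaulay numerator sum_t t * PV_t:
  t * PV_t at t = 0.5000: 19.315403
  t * PV_t at t = 1.0000: 37.780740
  t * PV_t at t = 1.5000: 55.424069
  t * PV_t at t = 2.0000: 72.272624
  t * PV_t at t = 2.5000: 88.352841
  t * PV_t at t = 3.0000: 103.690376
  t * PV_t at t = 3.5000: 118.310128
  t * PV_t at t = 4.0000: 132.236259
  t * PV_t at t = 4.5000: 145.492216
  t * PV_t at t = 5.0000: 158.100751
  t * PV_t at t = 5.5000: 170.083938
  t * PV_t at t = 6.0000: 181.463192
  t * PV_t at t = 6.5000: 192.259291
  t * PV_t at t = 7.0000: 202.492388
  t * PV_t at t = 7.5000: 212.182034
  t * PV_t at t = 8.0000: 221.347191
  t * PV_t at t = 8.5000: 230.006250
  t * PV_t at t = 9.0000: 238.177046
  t * PV_t at t = 9.5000: 245.876875
  t * PV_t at t = 10.0000: 6661.287223
Macaulay duration D = (sum_t t * PV_t) / P = 9486.150836 / 1271.383110 = 7.461284

Answer: Macaulay duration = 7.4613 years


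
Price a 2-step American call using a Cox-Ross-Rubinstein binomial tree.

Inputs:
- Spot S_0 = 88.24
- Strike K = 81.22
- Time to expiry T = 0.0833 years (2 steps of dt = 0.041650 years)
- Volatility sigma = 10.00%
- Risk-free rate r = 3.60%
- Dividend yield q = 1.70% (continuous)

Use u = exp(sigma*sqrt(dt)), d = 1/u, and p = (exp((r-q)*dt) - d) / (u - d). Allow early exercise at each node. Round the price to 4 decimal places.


dt = T/N = 0.041650
u = exp(sigma*sqrt(dt)) = 1.020618; d = 1/u = 0.979799
p = (exp((r-q)*dt) - d) / (u - d) = 0.514292
Discount per step: exp(-r*dt) = 0.998502
Stock lattice S(k, i) with i counting down-moves:
  k=0: S(0,0) = 88.2400
  k=1: S(1,0) = 90.0593; S(1,1) = 86.4574
  k=2: S(2,0) = 91.9162; S(2,1) = 88.2400; S(2,2) = 84.7109
Terminal payoffs V(N, i) = max(S_T - K, 0):
  V(2,0) = 10.696177; V(2,1) = 7.020000; V(2,2) = 3.490852
Backward induction: V(k, i) = exp(-r*dt) * [p * V(k+1, i) + (1-p) * V(k+1, i+1)]; then take max(V_cont, immediate exercise) for American.
  V(1,0) = exp(-r*dt) * [p*10.696177 + (1-p)*7.020000] = 8.897279; exercise = 8.839333; V(1,0) = max -> 8.897279
  V(1,1) = exp(-r*dt) * [p*7.020000 + (1-p)*3.490852] = 5.297916; exercise = 5.237420; V(1,1) = max -> 5.297916
  V(0,0) = exp(-r*dt) * [p*8.897279 + (1-p)*5.297916] = 7.138329; exercise = 7.020000; V(0,0) = max -> 7.138329

Answer: Price = V(0,0) = 7.1383


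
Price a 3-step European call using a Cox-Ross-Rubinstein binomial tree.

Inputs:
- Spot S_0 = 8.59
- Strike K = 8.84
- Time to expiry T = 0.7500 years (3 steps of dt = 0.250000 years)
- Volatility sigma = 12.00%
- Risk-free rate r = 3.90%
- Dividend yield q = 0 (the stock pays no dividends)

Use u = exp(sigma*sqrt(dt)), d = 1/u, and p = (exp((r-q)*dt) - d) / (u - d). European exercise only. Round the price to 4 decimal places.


Answer: Price = V(0,0) = 0.3691

Derivation:
dt = T/N = 0.250000
u = exp(sigma*sqrt(dt)) = 1.061837; d = 1/u = 0.941765
p = (exp((r-q)*dt) - d) / (u - d) = 0.566603
Discount per step: exp(-r*dt) = 0.990297
Stock lattice S(k, i) with i counting down-moves:
  k=0: S(0,0) = 8.5900
  k=1: S(1,0) = 9.1212; S(1,1) = 8.0898
  k=2: S(2,0) = 9.6852; S(2,1) = 8.5900; S(2,2) = 7.6186
  k=3: S(3,0) = 10.2841; S(3,1) = 9.1212; S(3,2) = 8.0898; S(3,3) = 7.1750
Terminal payoffs V(N, i) = max(S_T - K, 0):
  V(3,0) = 1.444097; V(3,1) = 0.281176; V(3,2) = 0.000000; V(3,3) = 0.000000
Backward induction: V(k, i) = exp(-r*dt) * [p * V(k+1, i) + (1-p) * V(k+1, i+1)].
  V(2,0) = exp(-r*dt) * [p*1.444097 + (1-p)*0.281176] = 0.930969
  V(2,1) = exp(-r*dt) * [p*0.281176 + (1-p)*0.000000] = 0.157769
  V(2,2) = exp(-r*dt) * [p*0.000000 + (1-p)*0.000000] = 0.000000
  V(1,0) = exp(-r*dt) * [p*0.930969 + (1-p)*0.157769] = 0.590085
  V(1,1) = exp(-r*dt) * [p*0.157769 + (1-p)*0.000000] = 0.088525
  V(0,0) = exp(-r*dt) * [p*0.590085 + (1-p)*0.088525] = 0.369094


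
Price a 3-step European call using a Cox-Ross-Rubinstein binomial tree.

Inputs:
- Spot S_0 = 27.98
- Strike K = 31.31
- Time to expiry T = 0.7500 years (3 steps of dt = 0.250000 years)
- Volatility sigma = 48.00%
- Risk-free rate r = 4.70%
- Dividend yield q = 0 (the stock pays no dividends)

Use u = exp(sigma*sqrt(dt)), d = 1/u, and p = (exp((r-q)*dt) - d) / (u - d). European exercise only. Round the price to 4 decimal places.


dt = T/N = 0.250000
u = exp(sigma*sqrt(dt)) = 1.271249; d = 1/u = 0.786628
p = (exp((r-q)*dt) - d) / (u - d) = 0.464675
Discount per step: exp(-r*dt) = 0.988319
Stock lattice S(k, i) with i counting down-moves:
  k=0: S(0,0) = 27.9800
  k=1: S(1,0) = 35.5696; S(1,1) = 22.0098
  k=2: S(2,0) = 45.2178; S(2,1) = 27.9800; S(2,2) = 17.3136
  k=3: S(3,0) = 57.4830; S(3,1) = 35.5696; S(3,2) = 22.0098; S(3,3) = 13.6193
Terminal payoffs V(N, i) = max(S_T - K, 0):
  V(3,0) = 26.173041; V(3,1) = 4.259551; V(3,2) = 0.000000; V(3,3) = 0.000000
Backward induction: V(k, i) = exp(-r*dt) * [p * V(k+1, i) + (1-p) * V(k+1, i+1)].
  V(2,0) = exp(-r*dt) * [p*26.173041 + (1-p)*4.259551] = 14.273501
  V(2,1) = exp(-r*dt) * [p*4.259551 + (1-p)*0.000000] = 1.956187
  V(2,2) = exp(-r*dt) * [p*0.000000 + (1-p)*0.000000] = 0.000000
  V(1,0) = exp(-r*dt) * [p*14.273501 + (1-p)*1.956187] = 7.590027
  V(1,1) = exp(-r*dt) * [p*1.956187 + (1-p)*0.000000] = 0.898373
  V(0,0) = exp(-r*dt) * [p*7.590027 + (1-p)*0.898373] = 3.961002

Answer: Price = V(0,0) = 3.9610


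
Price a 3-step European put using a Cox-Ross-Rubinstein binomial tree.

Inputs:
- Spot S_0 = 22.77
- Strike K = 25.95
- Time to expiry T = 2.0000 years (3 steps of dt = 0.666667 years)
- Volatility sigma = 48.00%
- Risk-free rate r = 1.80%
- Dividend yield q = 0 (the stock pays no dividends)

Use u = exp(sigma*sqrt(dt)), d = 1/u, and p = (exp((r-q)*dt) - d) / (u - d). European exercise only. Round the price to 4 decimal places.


Answer: Price = V(0,0) = 7.9205

Derivation:
dt = T/N = 0.666667
u = exp(sigma*sqrt(dt)) = 1.479817; d = 1/u = 0.675759
p = (exp((r-q)*dt) - d) / (u - d) = 0.418270
Discount per step: exp(-r*dt) = 0.988072
Stock lattice S(k, i) with i counting down-moves:
  k=0: S(0,0) = 22.7700
  k=1: S(1,0) = 33.6954; S(1,1) = 15.3870
  k=2: S(2,0) = 49.8631; S(2,1) = 22.7700; S(2,2) = 10.3979
  k=3: S(3,0) = 73.7882; S(3,1) = 33.6954; S(3,2) = 15.3870; S(3,3) = 7.0265
Terminal payoffs V(N, i) = max(K - S_T, 0):
  V(3,0) = 0.000000; V(3,1) = 0.000000; V(3,2) = 10.562961; V(3,3) = 18.923499
Backward induction: V(k, i) = exp(-r*dt) * [p * V(k+1, i) + (1-p) * V(k+1, i+1)].
  V(2,0) = exp(-r*dt) * [p*0.000000 + (1-p)*0.000000] = 0.000000
  V(2,1) = exp(-r*dt) * [p*0.000000 + (1-p)*10.562961] = 6.071497
  V(2,2) = exp(-r*dt) * [p*10.562961 + (1-p)*18.923499] = 15.242527
  V(1,0) = exp(-r*dt) * [p*0.000000 + (1-p)*6.071497] = 3.489843
  V(1,1) = exp(-r*dt) * [p*6.071497 + (1-p)*15.242527] = 11.270501
  V(0,0) = exp(-r*dt) * [p*3.489843 + (1-p)*11.270501] = 7.920469


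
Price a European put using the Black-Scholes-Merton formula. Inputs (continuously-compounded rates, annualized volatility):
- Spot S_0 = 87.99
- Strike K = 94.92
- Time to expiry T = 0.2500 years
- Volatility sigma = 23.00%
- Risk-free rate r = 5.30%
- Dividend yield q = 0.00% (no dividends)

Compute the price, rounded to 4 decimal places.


Answer: Price = 7.6058

Derivation:
d1 = (ln(S/K) + (r - q + 0.5*sigma^2) * T) / (sigma * sqrt(T)) = -0.48651096
d2 = d1 - sigma * sqrt(T) = -0.60151096
exp(-rT) = 0.98683739; exp(-qT) = 1.00000000
P = K * exp(-rT) * N(-d2) - S_0 * exp(-qT) * N(-d1)
N(-d1) = 0.68669753; N(-d2) = 0.72625014
P = 94.9200 * 0.98683739 * 0.72625014 - 87.9900 * 1.00000000 * 0.68669753 = 7.6058


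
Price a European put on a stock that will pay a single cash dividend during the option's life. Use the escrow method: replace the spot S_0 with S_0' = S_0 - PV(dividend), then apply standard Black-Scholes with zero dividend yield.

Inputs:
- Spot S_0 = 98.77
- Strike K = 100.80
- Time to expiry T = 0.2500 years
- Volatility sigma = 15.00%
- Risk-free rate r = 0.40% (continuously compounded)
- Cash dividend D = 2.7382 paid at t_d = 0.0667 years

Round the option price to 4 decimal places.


Answer: Price = 5.8455

Derivation:
PV(D) = D * exp(-r * t_d) = 2.7382 * 0.99973324 = 2.73746955
S_0' = S_0 - PV(D) = 98.7700 - 2.73746955 = 96.03253045
d1 = (ln(S_0'/K) + (r + sigma^2/2)*T) / (sigma*sqrt(T)) = -0.59518484
d2 = d1 - sigma*sqrt(T) = -0.67018484
exp(-rT) = 0.99900050
N(-d1) = 0.72414004; N(-d2) = 0.74863002
P = K * exp(-rT) * N(-d2) - S_0' * N(-d1) = 100.8000 * 0.99900050 * 0.74863002 - 96.03253045 * 0.72414004 = 5.8455


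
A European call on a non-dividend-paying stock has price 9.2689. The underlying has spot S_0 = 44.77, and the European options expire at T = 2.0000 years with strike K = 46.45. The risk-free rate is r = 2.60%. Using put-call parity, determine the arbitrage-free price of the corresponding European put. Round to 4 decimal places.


Answer: Put price = 8.5952

Derivation:
Put-call parity: C - P = S_0 * exp(-qT) - K * exp(-rT).
S_0 * exp(-qT) = 44.7700 * 1.00000000 = 44.77000000
K * exp(-rT) = 46.4500 * 0.94932887 = 44.09632586
P = C - S*exp(-qT) + K*exp(-rT)
P = 9.2689 - 44.77000000 + 44.09632586 = 8.5952


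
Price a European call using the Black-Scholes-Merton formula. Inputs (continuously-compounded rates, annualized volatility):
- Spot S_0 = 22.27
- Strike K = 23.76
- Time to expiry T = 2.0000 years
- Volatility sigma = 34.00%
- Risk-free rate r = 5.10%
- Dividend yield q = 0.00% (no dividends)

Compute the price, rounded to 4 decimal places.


d1 = (ln(S/K) + (r - q + 0.5*sigma^2) * T) / (sigma * sqrt(T)) = 0.31785903
d2 = d1 - sigma * sqrt(T) = -0.16297358
exp(-rT) = 0.90302955; exp(-qT) = 1.00000000
C = S_0 * exp(-qT) * N(d1) - K * exp(-rT) * N(d2)
N(d1) = 0.62470406; N(d2) = 0.43526962
C = 22.2700 * 1.00000000 * 0.62470406 - 23.7600 * 0.90302955 * 0.43526962 = 4.5730

Answer: Price = 4.5730


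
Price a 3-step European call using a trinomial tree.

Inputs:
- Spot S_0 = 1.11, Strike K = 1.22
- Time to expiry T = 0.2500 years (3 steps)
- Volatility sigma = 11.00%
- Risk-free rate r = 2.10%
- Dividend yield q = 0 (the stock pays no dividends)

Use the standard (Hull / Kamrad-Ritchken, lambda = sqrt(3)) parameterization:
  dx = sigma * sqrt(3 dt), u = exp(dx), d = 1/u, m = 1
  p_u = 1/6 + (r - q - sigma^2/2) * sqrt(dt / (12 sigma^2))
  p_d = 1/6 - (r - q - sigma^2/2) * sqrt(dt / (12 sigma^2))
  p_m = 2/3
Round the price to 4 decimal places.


dt = T/N = 0.083333; dx = sigma*sqrt(3*dt) = 0.055000
u = exp(dx) = 1.056541; d = 1/u = 0.946485
p_u = 0.177992, p_m = 0.666667, p_d = 0.155341
Discount per step: exp(-r*dt) = 0.998252
Stock lattice S(k, j) with j the centered position index:
  k=0: S(0,+0) = 1.1100
  k=1: S(1,-1) = 1.0506; S(1,+0) = 1.1100; S(1,+1) = 1.1728
  k=2: S(2,-2) = 0.9944; S(2,-1) = 1.0506; S(2,+0) = 1.1100; S(2,+1) = 1.1728; S(2,+2) = 1.2391
  k=3: S(3,-3) = 0.9412; S(3,-2) = 0.9944; S(3,-1) = 1.0506; S(3,+0) = 1.1100; S(3,+1) = 1.1728; S(3,+2) = 1.2391; S(3,+3) = 1.3091
Terminal payoffs V(N, j) = max(S_T - K, 0):
  V(3,-3) = 0.000000; V(3,-2) = 0.000000; V(3,-1) = 0.000000; V(3,+0) = 0.000000; V(3,+1) = 0.000000; V(3,+2) = 0.019069; V(3,+3) = 0.089126
Backward induction: V(k, j) = exp(-r*dt) * [p_u * V(k+1, j+1) + p_m * V(k+1, j) + p_d * V(k+1, j-1)]
  V(2,-2) = exp(-r*dt) * [p_u*0.000000 + p_m*0.000000 + p_d*0.000000] = 0.000000
  V(2,-1) = exp(-r*dt) * [p_u*0.000000 + p_m*0.000000 + p_d*0.000000] = 0.000000
  V(2,+0) = exp(-r*dt) * [p_u*0.000000 + p_m*0.000000 + p_d*0.000000] = 0.000000
  V(2,+1) = exp(-r*dt) * [p_u*0.019069 + p_m*0.000000 + p_d*0.000000] = 0.003388
  V(2,+2) = exp(-r*dt) * [p_u*0.089126 + p_m*0.019069 + p_d*0.000000] = 0.028526
  V(1,-1) = exp(-r*dt) * [p_u*0.000000 + p_m*0.000000 + p_d*0.000000] = 0.000000
  V(1,+0) = exp(-r*dt) * [p_u*0.003388 + p_m*0.000000 + p_d*0.000000] = 0.000602
  V(1,+1) = exp(-r*dt) * [p_u*0.028526 + p_m*0.003388 + p_d*0.000000] = 0.007323
  V(0,+0) = exp(-r*dt) * [p_u*0.007323 + p_m*0.000602 + p_d*0.000000] = 0.001702

Answer: Price = V(0,0) = 0.0017


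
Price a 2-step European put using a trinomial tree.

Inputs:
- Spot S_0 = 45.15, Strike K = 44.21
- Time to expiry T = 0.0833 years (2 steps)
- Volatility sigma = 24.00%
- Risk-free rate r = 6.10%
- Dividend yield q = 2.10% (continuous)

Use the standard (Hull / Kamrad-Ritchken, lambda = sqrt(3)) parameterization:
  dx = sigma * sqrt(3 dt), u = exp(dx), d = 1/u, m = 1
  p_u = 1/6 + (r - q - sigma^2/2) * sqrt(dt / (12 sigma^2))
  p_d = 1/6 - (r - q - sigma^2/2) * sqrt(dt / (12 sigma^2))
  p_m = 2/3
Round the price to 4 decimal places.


Answer: Price = V(0,0) = 0.7574

Derivation:
dt = T/N = 0.041650; dx = sigma*sqrt(3*dt) = 0.084836
u = exp(dx) = 1.088538; d = 1/u = 0.918663
p_u = 0.169416, p_m = 0.666667, p_d = 0.163917
Discount per step: exp(-r*dt) = 0.997463
Stock lattice S(k, j) with j the centered position index:
  k=0: S(0,+0) = 45.1500
  k=1: S(1,-1) = 41.4776; S(1,+0) = 45.1500; S(1,+1) = 49.1475
  k=2: S(2,-2) = 38.1040; S(2,-1) = 41.4776; S(2,+0) = 45.1500; S(2,+1) = 49.1475; S(2,+2) = 53.4989
Terminal payoffs V(N, j) = max(K - S_T, 0):
  V(2,-2) = 6.106025; V(2,-1) = 2.732362; V(2,+0) = 0.000000; V(2,+1) = 0.000000; V(2,+2) = 0.000000
Backward induction: V(k, j) = exp(-r*dt) * [p_u * V(k+1, j+1) + p_m * V(k+1, j) + p_d * V(k+1, j-1)]
  V(1,-1) = exp(-r*dt) * [p_u*0.000000 + p_m*2.732362 + p_d*6.106025] = 2.815296
  V(1,+0) = exp(-r*dt) * [p_u*0.000000 + p_m*0.000000 + p_d*2.732362] = 0.446745
  V(1,+1) = exp(-r*dt) * [p_u*0.000000 + p_m*0.000000 + p_d*0.000000] = 0.000000
  V(0,+0) = exp(-r*dt) * [p_u*0.000000 + p_m*0.446745 + p_d*2.815296] = 0.757379


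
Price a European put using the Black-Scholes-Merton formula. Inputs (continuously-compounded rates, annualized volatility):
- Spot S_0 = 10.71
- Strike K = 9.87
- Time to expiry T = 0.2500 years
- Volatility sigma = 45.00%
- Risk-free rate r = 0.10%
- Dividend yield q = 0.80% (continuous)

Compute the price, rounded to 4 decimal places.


d1 = (ln(S/K) + (r - q + 0.5*sigma^2) * T) / (sigma * sqrt(T)) = 0.46773569
d2 = d1 - sigma * sqrt(T) = 0.24273569
exp(-rT) = 0.99975003; exp(-qT) = 0.99800200
P = K * exp(-rT) * N(-d2) - S_0 * exp(-qT) * N(-d1)
N(-d1) = 0.31998681; N(-d2) = 0.40410508
P = 9.8700 * 0.99975003 * 0.40410508 - 10.7100 * 0.99800200 * 0.31998681 = 0.5673

Answer: Price = 0.5673


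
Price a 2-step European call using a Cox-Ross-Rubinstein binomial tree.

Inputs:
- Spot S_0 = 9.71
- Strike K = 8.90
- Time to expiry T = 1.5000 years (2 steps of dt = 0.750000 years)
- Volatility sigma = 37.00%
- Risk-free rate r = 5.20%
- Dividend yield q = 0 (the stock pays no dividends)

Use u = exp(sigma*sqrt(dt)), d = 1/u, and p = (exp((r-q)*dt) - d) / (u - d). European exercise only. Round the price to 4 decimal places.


dt = T/N = 0.750000
u = exp(sigma*sqrt(dt)) = 1.377719; d = 1/u = 0.725837
p = (exp((r-q)*dt) - d) / (u - d) = 0.481580
Discount per step: exp(-r*dt) = 0.961751
Stock lattice S(k, i) with i counting down-moves:
  k=0: S(0,0) = 9.7100
  k=1: S(1,0) = 13.3777; S(1,1) = 7.0479
  k=2: S(2,0) = 18.4307; S(2,1) = 9.7100; S(2,2) = 5.1156
Terminal payoffs V(N, i) = max(S_T - K, 0):
  V(2,0) = 9.530651; V(2,1) = 0.810000; V(2,2) = 0.000000
Backward induction: V(k, i) = exp(-r*dt) * [p * V(k+1, i) + (1-p) * V(k+1, i+1)].
  V(1,0) = exp(-r*dt) * [p*9.530651 + (1-p)*0.810000] = 4.818072
  V(1,1) = exp(-r*dt) * [p*0.810000 + (1-p)*0.000000] = 0.375159
  V(0,0) = exp(-r*dt) * [p*4.818072 + (1-p)*0.375159] = 2.418588

Answer: Price = V(0,0) = 2.4186


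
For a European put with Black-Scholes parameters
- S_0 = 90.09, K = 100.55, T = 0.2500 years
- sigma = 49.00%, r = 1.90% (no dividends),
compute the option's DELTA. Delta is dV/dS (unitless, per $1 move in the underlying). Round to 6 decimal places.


Answer: Delta = -0.620374

Derivation:
d1 = -0.3064630431; d2 = -0.5514630431
phi(d1) = 0.3806411042; exp(-qT) = 1.0000000000; exp(-rT) = 0.9952612634
N(-d1) = 0.6203739428
Delta = -exp(-qT) * N(-d1) = -1.0000000000 * 0.6203739428 = -0.620374


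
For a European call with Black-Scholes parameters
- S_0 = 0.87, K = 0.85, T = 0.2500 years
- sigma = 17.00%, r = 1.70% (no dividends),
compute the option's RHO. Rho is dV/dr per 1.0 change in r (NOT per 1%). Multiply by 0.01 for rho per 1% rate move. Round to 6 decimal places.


Answer: Rho = 0.129221

Derivation:
d1 = 0.3661101431; d2 = 0.2811101431
phi(d1) = 0.3730820719; exp(-qT) = 1.0000000000; exp(-rT) = 0.9957590185
N(d2) = 0.6106870392
Rho = K*T*exp(-rT)*N(d2) = 0.8500 * 0.2500 * 0.9957590185 * 0.6106870392 = 0.129221


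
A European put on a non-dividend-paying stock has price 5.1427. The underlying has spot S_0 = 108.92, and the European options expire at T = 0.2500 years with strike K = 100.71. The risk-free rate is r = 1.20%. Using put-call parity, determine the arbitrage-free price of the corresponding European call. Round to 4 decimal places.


Put-call parity: C - P = S_0 * exp(-qT) - K * exp(-rT).
S_0 * exp(-qT) = 108.9200 * 1.00000000 = 108.92000000
K * exp(-rT) = 100.7100 * 0.99700450 = 100.40832274
C = P + S*exp(-qT) - K*exp(-rT)
C = 5.1427 + 108.92000000 - 100.40832274 = 13.6544

Answer: Call price = 13.6544


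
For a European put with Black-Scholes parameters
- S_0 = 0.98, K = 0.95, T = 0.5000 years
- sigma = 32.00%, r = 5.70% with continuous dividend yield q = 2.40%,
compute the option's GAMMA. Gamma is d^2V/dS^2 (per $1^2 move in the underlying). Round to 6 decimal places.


Answer: Gamma = 1.687012

Derivation:
d1 = 0.3234597527; d2 = 0.0971855827
phi(d1) = 0.3786088598; exp(-qT) = 0.9880717129; exp(-rT) = 0.9719022941
Gamma = exp(-qT) * phi(d1) / (S * sigma * sqrt(T)) = 0.9880717129 * 0.3786088598 / (0.9800 * 0.3200 * 0.7071067812) = 1.687012


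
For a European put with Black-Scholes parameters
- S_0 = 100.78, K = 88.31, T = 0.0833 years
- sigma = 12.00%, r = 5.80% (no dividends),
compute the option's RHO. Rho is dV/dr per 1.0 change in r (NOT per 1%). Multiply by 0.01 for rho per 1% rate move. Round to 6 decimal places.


d1 = 3.9705891701; d2 = 3.9359550828
phi(d1) = 0.0001504729; exp(-qT) = 1.0000000000; exp(-rT) = 0.9951802524
N(-d2) = 0.0000414332
Rho = -K*T*exp(-rT)*N(-d2) = -88.3100 * 0.0833 * 0.9951802524 * 0.0000414332 = -0.000303

Answer: Rho = -0.000303


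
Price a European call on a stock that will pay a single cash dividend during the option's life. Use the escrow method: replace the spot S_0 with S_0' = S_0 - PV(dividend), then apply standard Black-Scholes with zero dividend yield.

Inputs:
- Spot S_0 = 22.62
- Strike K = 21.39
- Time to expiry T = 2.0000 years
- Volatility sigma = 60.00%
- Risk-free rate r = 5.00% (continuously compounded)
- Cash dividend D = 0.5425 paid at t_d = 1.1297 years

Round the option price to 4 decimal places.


PV(D) = D * exp(-r * t_d) = 0.5425 * 0.94508066 = 0.51270626
S_0' = S_0 - PV(D) = 22.6200 - 0.51270626 = 22.10729374
d1 = (ln(S_0'/K) + (r + sigma^2/2)*T) / (sigma*sqrt(T)) = 0.58098729
d2 = d1 - sigma*sqrt(T) = -0.26754085
exp(-rT) = 0.90483742
N(d1) = 0.71937549; N(d2) = 0.39452638
C = S_0' * N(d1) - K * exp(-rT) * N(d2) = 22.10729374 * 0.71937549 - 21.3900 * 0.90483742 * 0.39452638 = 8.2676

Answer: Price = 8.2676


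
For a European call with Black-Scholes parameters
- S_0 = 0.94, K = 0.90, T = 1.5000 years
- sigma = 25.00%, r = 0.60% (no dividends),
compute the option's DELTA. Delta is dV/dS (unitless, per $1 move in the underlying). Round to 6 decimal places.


d1 = 0.3245087667; d2 = 0.0183225489
phi(d1) = 0.3784802061; exp(-qT) = 1.0000000000; exp(-rT) = 0.9910403788
N(d1) = 0.6272235569
Delta = exp(-qT) * N(d1) = 1.0000000000 * 0.6272235569 = 0.627224

Answer: Delta = 0.627224


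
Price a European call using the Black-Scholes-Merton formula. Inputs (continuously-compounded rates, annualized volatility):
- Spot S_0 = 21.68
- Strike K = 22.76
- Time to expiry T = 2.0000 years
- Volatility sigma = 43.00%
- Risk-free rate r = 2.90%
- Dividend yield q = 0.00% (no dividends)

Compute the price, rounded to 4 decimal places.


d1 = (ln(S/K) + (r - q + 0.5*sigma^2) * T) / (sigma * sqrt(T)) = 0.31948987
d2 = d1 - sigma * sqrt(T) = -0.28862197
exp(-rT) = 0.94364995; exp(-qT) = 1.00000000
C = S_0 * exp(-qT) * N(d1) - K * exp(-rT) * N(d2)
N(d1) = 0.62532246; N(d2) = 0.38643534
C = 21.6800 * 1.00000000 * 0.62532246 - 22.7600 * 0.94364995 * 0.38643534 = 5.2573

Answer: Price = 5.2573


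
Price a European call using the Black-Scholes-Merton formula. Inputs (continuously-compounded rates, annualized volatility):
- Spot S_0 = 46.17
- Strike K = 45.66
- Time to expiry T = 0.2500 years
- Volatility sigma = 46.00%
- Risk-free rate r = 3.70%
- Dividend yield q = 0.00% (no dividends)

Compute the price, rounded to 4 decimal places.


d1 = (ln(S/K) + (r - q + 0.5*sigma^2) * T) / (sigma * sqrt(T)) = 0.20351128
d2 = d1 - sigma * sqrt(T) = -0.02648872
exp(-rT) = 0.99079265; exp(-qT) = 1.00000000
C = S_0 * exp(-qT) * N(d1) - K * exp(-rT) * N(d2)
N(d1) = 0.58063229; N(d2) = 0.48943377
C = 46.1700 * 1.00000000 * 0.58063229 - 45.6600 * 0.99079265 * 0.48943377 = 4.6660

Answer: Price = 4.6660


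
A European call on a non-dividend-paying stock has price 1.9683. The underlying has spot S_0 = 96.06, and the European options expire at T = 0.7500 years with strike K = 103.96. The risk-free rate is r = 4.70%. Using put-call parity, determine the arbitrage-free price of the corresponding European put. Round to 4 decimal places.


Answer: Put price = 6.2675

Derivation:
Put-call parity: C - P = S_0 * exp(-qT) - K * exp(-rT).
S_0 * exp(-qT) = 96.0600 * 1.00000000 = 96.06000000
K * exp(-rT) = 103.9600 * 0.96536405 = 100.35924613
P = C - S*exp(-qT) + K*exp(-rT)
P = 1.9683 - 96.06000000 + 100.35924613 = 6.2675


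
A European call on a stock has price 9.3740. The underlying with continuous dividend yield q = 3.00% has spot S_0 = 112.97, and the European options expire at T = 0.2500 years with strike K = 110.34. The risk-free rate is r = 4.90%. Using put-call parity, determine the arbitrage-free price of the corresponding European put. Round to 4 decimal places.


Put-call parity: C - P = S_0 * exp(-qT) - K * exp(-rT).
S_0 * exp(-qT) = 112.9700 * 0.99252805 = 112.12589435
K * exp(-rT) = 110.3400 * 0.98782473 = 108.99658025
P = C - S*exp(-qT) + K*exp(-rT)
P = 9.3740 - 112.12589435 + 108.99658025 = 6.2447

Answer: Put price = 6.2447


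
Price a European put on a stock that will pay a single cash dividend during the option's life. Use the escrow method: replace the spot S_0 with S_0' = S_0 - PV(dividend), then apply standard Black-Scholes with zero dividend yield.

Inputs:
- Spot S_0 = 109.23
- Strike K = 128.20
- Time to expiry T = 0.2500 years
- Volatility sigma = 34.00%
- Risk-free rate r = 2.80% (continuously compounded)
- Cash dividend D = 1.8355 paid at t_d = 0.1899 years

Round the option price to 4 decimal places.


Answer: Price = 21.5540

Derivation:
PV(D) = D * exp(-r * t_d) = 1.8355 * 0.99469691 = 1.82576618
S_0' = S_0 - PV(D) = 109.2300 - 1.82576618 = 107.40423382
d1 = (ln(S_0'/K) + (r + sigma^2/2)*T) / (sigma*sqrt(T)) = -0.91495260
d2 = d1 - sigma*sqrt(T) = -1.08495260
exp(-rT) = 0.99302444
N(-d1) = 0.81989174; N(-d2) = 0.86102868
P = K * exp(-rT) * N(-d2) - S_0' * N(-d1) = 128.2000 * 0.99302444 * 0.86102868 - 107.40423382 * 0.81989174 = 21.5540


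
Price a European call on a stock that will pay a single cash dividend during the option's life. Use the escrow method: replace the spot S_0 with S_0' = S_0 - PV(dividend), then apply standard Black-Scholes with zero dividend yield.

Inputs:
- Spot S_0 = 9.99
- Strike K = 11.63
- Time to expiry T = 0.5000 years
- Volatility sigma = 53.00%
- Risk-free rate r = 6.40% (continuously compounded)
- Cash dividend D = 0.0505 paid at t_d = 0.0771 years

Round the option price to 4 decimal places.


PV(D) = D * exp(-r * t_d) = 0.0505 * 0.99507775 = 0.05025143
S_0' = S_0 - PV(D) = 9.9900 - 0.05025143 = 9.93974857
d1 = (ln(S_0'/K) + (r + sigma^2/2)*T) / (sigma*sqrt(T)) = -0.14628102
d2 = d1 - sigma*sqrt(T) = -0.52104762
exp(-rT) = 0.96850658
N(d1) = 0.44184977; N(d2) = 0.30116680
C = S_0' * N(d1) - K * exp(-rT) * N(d2) = 9.93974857 * 0.44184977 - 11.6300 * 0.96850658 * 0.30116680 = 0.9996

Answer: Price = 0.9996


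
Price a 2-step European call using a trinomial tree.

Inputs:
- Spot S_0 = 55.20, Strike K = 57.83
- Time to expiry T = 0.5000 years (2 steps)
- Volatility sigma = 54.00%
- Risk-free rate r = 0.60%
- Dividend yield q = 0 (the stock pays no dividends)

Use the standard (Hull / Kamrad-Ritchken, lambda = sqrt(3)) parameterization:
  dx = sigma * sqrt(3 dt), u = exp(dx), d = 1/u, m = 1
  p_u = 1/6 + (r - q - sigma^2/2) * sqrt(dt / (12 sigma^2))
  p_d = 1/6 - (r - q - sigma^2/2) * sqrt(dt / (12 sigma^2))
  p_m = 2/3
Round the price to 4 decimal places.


Answer: Price = V(0,0) = 6.5855

Derivation:
dt = T/N = 0.250000; dx = sigma*sqrt(3*dt) = 0.467654
u = exp(dx) = 1.596245; d = 1/u = 0.626470
p_u = 0.129299, p_m = 0.666667, p_d = 0.204034
Discount per step: exp(-r*dt) = 0.998501
Stock lattice S(k, j) with j the centered position index:
  k=0: S(0,+0) = 55.2000
  k=1: S(1,-1) = 34.5812; S(1,+0) = 55.2000; S(1,+1) = 88.1127
  k=2: S(2,-2) = 21.6641; S(2,-1) = 34.5812; S(2,+0) = 55.2000; S(2,+1) = 88.1127; S(2,+2) = 140.6494
Terminal payoffs V(N, j) = max(S_T - K, 0):
  V(2,-2) = 0.000000; V(2,-1) = 0.000000; V(2,+0) = 0.000000; V(2,+1) = 30.282700; V(2,+2) = 82.819417
Backward induction: V(k, j) = exp(-r*dt) * [p_u * V(k+1, j+1) + p_m * V(k+1, j) + p_d * V(k+1, j-1)]
  V(1,-1) = exp(-r*dt) * [p_u*0.000000 + p_m*0.000000 + p_d*0.000000] = 0.000000
  V(1,+0) = exp(-r*dt) * [p_u*30.282700 + p_m*0.000000 + p_d*0.000000] = 3.909662
  V(1,+1) = exp(-r*dt) * [p_u*82.819417 + p_m*30.282700 + p_d*0.000000] = 30.850646
  V(0,+0) = exp(-r*dt) * [p_u*30.850646 + p_m*3.909662 + p_d*0.000000] = 6.585522


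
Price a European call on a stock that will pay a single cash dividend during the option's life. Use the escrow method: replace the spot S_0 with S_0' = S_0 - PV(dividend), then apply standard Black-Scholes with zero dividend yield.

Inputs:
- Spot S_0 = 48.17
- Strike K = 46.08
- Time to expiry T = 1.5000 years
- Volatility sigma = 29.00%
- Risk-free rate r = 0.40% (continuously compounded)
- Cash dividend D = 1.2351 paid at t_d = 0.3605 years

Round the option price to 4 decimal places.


Answer: Price = 7.1175

Derivation:
PV(D) = D * exp(-r * t_d) = 1.2351 * 0.99855904 = 1.23332027
S_0' = S_0 - PV(D) = 48.1700 - 1.23332027 = 46.93667973
d1 = (ln(S_0'/K) + (r + sigma^2/2)*T) / (sigma*sqrt(T)) = 0.24634388
d2 = d1 - sigma*sqrt(T) = -0.10883213
exp(-rT) = 0.99401796
N(d1) = 0.59729198; N(d2) = 0.45666782
C = S_0' * N(d1) - K * exp(-rT) * N(d2) = 46.93667973 * 0.59729198 - 46.0800 * 0.99401796 * 0.45666782 = 7.1175


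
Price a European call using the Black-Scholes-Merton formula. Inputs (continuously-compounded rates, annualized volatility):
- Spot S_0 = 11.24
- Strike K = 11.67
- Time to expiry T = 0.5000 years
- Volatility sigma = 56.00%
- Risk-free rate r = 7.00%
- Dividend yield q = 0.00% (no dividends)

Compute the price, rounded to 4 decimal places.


d1 = (ln(S/K) + (r - q + 0.5*sigma^2) * T) / (sigma * sqrt(T)) = 0.19156886
d2 = d1 - sigma * sqrt(T) = -0.20441094
exp(-rT) = 0.96560542; exp(-qT) = 1.00000000
C = S_0 * exp(-qT) * N(d1) - K * exp(-rT) * N(d2)
N(d1) = 0.57596003; N(d2) = 0.41901619
C = 11.2400 * 1.00000000 * 0.57596003 - 11.6700 * 0.96560542 * 0.41901619 = 1.7521

Answer: Price = 1.7521


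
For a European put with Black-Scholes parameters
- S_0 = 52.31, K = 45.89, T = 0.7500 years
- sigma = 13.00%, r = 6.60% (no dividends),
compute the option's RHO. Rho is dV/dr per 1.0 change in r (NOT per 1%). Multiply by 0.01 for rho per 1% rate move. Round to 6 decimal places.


Answer: Rho = -1.998064

Derivation:
d1 = 1.6590189206; d2 = 1.5464356181
phi(d1) = 0.1007502675; exp(-qT) = 1.0000000000; exp(-rT) = 0.9517051581
N(-d2) = 0.0609996988
Rho = -K*T*exp(-rT)*N(-d2) = -45.8900 * 0.7500 * 0.9517051581 * 0.0609996988 = -1.998064


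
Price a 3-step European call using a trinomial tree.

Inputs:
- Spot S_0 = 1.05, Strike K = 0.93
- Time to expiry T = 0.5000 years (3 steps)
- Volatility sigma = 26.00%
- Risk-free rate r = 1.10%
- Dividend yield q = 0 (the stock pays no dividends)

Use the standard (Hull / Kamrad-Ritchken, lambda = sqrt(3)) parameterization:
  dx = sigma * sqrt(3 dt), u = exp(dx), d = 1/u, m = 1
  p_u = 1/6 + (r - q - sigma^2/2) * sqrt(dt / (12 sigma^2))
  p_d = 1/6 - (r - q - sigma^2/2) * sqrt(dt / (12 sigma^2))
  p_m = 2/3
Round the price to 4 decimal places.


Answer: Price = V(0,0) = 0.1536

Derivation:
dt = T/N = 0.166667; dx = sigma*sqrt(3*dt) = 0.183848
u = exp(dx) = 1.201833; d = 1/u = 0.832062
p_u = 0.156332, p_m = 0.666667, p_d = 0.177001
Discount per step: exp(-r*dt) = 0.998168
Stock lattice S(k, j) with j the centered position index:
  k=0: S(0,+0) = 1.0500
  k=1: S(1,-1) = 0.8737; S(1,+0) = 1.0500; S(1,+1) = 1.2619
  k=2: S(2,-2) = 0.7269; S(2,-1) = 0.8737; S(2,+0) = 1.0500; S(2,+1) = 1.2619; S(2,+2) = 1.5166
  k=3: S(3,-3) = 0.6049; S(3,-2) = 0.7269; S(3,-1) = 0.8737; S(3,+0) = 1.0500; S(3,+1) = 1.2619; S(3,+2) = 1.5166; S(3,+3) = 1.8227
Terminal payoffs V(N, j) = max(S_T - K, 0):
  V(3,-3) = 0.000000; V(3,-2) = 0.000000; V(3,-1) = 0.000000; V(3,+0) = 0.120000; V(3,+1) = 0.331924; V(3,+2) = 0.586622; V(3,+3) = 0.892726
Backward induction: V(k, j) = exp(-r*dt) * [p_u * V(k+1, j+1) + p_m * V(k+1, j) + p_d * V(k+1, j-1)]
  V(2,-2) = exp(-r*dt) * [p_u*0.000000 + p_m*0.000000 + p_d*0.000000] = 0.000000
  V(2,-1) = exp(-r*dt) * [p_u*0.120000 + p_m*0.000000 + p_d*0.000000] = 0.018725
  V(2,+0) = exp(-r*dt) * [p_u*0.331924 + p_m*0.120000 + p_d*0.000000] = 0.131649
  V(2,+1) = exp(-r*dt) * [p_u*0.586622 + p_m*0.331924 + p_d*0.120000] = 0.333619
  V(2,+2) = exp(-r*dt) * [p_u*0.892726 + p_m*0.586622 + p_d*0.331924] = 0.588315
  V(1,-1) = exp(-r*dt) * [p_u*0.131649 + p_m*0.018725 + p_d*0.000000] = 0.033004
  V(1,+0) = exp(-r*dt) * [p_u*0.333619 + p_m*0.131649 + p_d*0.018725] = 0.142973
  V(1,+1) = exp(-r*dt) * [p_u*0.588315 + p_m*0.333619 + p_d*0.131649] = 0.337068
  V(0,+0) = exp(-r*dt) * [p_u*0.337068 + p_m*0.142973 + p_d*0.033004] = 0.153570
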